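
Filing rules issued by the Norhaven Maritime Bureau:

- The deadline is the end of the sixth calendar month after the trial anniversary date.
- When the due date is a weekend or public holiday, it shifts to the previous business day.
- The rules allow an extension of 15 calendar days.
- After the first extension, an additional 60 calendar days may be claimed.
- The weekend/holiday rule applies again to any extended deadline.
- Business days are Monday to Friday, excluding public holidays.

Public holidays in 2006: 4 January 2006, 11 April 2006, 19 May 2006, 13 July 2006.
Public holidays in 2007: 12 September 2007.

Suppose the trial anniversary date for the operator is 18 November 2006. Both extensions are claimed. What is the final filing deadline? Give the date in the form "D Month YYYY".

14 August 2007

6 months after 18 November 2006 is May 2007; that month ends on 31 May 2007.
31 May 2007 (Thursday) is already a business day.
Applying the 15-calendar-day extension: 31 May 2007 + 15 days = 15 June 2007.
15 June 2007 is a Friday and not a listed holiday, so it stands.
Applying the 60-calendar-day extension: 15 June 2007 + 60 days = 14 August 2007.
Since 14 August 2007 is a Tuesday and not a holiday, the date is unchanged.
The final due date is 14 August 2007.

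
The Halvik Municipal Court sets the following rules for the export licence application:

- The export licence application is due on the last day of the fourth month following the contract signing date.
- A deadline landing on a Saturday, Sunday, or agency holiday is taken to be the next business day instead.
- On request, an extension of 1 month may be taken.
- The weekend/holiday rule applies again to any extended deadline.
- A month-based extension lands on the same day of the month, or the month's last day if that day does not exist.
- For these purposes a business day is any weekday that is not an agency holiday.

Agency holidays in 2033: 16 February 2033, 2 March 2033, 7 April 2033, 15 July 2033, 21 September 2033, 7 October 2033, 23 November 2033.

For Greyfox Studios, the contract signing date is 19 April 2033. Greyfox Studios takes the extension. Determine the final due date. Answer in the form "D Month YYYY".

30 September 2033

4 months after 19 April 2033 falls in August 2033; the last day of that month is 31 August 2033.
Since 31 August 2033 is a Wednesday and not a holiday, the date is unchanged.
Add 1 month to 31 August 2033: 30 September 2033 (day 31 does not exist in September, so the month's last day is used).
30 September 2033 (Friday) is already a business day.
The final due date is 30 September 2033.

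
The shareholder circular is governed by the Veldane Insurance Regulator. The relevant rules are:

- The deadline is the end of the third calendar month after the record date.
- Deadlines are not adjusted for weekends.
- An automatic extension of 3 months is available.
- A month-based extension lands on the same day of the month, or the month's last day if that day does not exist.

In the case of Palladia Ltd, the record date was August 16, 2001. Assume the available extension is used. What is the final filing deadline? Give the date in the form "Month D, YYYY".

February 28, 2002

The third month after August 16, 2001 is November 2001, whose last day is November 30, 2001.
November 30, 2001 falls on a Friday. The rules make no weekend/holiday allowance, so it remains November 30, 2001.
The 3 months extension carries November 30, 2001 to February 28, 2002 (day 30 does not exist in February, so the month's last day is used).
No adjustment is made for weekends or holidays, so February 28, 2002 stands.
Final deadline: February 28, 2002.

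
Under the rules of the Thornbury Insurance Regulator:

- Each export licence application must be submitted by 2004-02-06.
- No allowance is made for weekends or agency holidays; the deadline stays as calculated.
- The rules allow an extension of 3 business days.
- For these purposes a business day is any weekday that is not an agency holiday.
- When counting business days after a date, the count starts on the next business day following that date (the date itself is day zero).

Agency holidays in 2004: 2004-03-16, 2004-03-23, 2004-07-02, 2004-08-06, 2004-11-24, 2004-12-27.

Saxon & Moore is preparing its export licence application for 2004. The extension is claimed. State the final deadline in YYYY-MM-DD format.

The statutory due date is 2004-02-06.
No adjustment is made for weekends or holidays, so 2004-02-06 stands.
Counting 3 further business days from 2004-02-06 reaches 2004-02-11.
2004-02-11 is a Wednesday; no weekend or holiday adjustment applies.
Deadline: 2004-02-11.

2004-02-11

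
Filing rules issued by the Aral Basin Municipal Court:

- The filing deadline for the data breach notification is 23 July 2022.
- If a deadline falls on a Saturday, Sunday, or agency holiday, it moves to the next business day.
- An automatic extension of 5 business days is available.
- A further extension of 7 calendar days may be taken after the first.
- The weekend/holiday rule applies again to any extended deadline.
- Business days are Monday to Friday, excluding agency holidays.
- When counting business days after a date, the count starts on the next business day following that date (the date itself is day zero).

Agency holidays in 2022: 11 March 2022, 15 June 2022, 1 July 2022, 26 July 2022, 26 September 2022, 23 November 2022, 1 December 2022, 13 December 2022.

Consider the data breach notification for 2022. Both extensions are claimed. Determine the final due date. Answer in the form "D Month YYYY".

9 August 2022

The statutory due date is 23 July 2022.
Because 23 July 2022 is a Saturday, the deadline becomes 25 July 2022 (Monday).
The 5-business-day extension runs from 25 July 2022 to 2 August 2022.
2 August 2022 is a Tuesday and not a listed holiday, so it stands.
The 7-calendar-day extension moves the deadline from 2 August 2022 to 9 August 2022.
Since 9 August 2022 is a Tuesday and not a holiday, the date is unchanged.
So the filing is due 9 August 2022.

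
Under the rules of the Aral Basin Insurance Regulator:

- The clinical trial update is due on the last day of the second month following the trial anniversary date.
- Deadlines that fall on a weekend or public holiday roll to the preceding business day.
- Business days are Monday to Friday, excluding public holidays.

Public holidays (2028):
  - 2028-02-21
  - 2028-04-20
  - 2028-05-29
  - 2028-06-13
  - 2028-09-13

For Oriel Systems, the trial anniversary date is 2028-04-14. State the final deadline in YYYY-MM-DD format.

2028-06-30

2 months after 2028-04-14 is June 2028; that month ends on 2028-06-30.
2028-06-30 falls on a Friday, which is a business day, so no adjustment is needed.
Deadline: 2028-06-30.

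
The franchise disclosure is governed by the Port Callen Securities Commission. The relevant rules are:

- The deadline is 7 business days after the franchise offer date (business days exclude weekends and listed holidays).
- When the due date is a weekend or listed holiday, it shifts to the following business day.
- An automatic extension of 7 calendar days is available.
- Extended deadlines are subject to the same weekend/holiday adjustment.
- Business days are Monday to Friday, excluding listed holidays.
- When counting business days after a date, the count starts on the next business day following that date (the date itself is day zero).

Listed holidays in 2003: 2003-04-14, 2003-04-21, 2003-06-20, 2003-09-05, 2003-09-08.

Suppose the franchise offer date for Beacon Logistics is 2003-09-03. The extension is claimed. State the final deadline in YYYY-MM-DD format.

2003-09-23

7 business days after 2003-09-03, excluding weekends and holidays, is 2003-09-16.
Since 2003-09-16 is a Tuesday and not a holiday, the date is unchanged.
With the 7-day extension, 2003-09-16 becomes 2003-09-23.
Since 2003-09-23 is a Tuesday and not a holiday, the date is unchanged.
Deadline: 2003-09-23.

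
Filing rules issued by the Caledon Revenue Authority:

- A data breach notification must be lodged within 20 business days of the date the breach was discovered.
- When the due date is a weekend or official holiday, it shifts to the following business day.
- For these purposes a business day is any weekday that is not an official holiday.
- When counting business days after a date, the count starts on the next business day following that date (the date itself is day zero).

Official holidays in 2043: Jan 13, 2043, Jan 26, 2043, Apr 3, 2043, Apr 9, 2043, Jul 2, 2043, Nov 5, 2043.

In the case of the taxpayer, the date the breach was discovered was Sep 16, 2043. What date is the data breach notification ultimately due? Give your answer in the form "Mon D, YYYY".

Oct 14, 2043

20 business days after Sep 16, 2043, excluding weekends and holidays, is Oct 14, 2043.
Oct 14, 2043 (Wednesday) is already a business day.
Final deadline: Oct 14, 2043.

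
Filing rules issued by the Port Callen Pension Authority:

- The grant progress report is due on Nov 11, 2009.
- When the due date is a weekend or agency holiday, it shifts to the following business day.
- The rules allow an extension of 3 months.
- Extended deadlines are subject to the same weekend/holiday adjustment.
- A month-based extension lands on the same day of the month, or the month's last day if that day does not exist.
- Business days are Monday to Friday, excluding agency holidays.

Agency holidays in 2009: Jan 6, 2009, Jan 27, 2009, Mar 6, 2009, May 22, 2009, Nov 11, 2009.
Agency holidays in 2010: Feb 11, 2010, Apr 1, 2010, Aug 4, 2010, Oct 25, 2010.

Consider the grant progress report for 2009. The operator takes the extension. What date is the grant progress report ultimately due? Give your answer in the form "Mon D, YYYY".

Feb 12, 2010

The statutory due date is Nov 11, 2009.
Nov 11, 2009 is a listed holiday; the next business day is Nov 12, 2009 (Thursday).
Add 3 months to Nov 12, 2009: Feb 12, 2010.
Feb 12, 2010 (Friday) is already a business day.
Deadline: Feb 12, 2010.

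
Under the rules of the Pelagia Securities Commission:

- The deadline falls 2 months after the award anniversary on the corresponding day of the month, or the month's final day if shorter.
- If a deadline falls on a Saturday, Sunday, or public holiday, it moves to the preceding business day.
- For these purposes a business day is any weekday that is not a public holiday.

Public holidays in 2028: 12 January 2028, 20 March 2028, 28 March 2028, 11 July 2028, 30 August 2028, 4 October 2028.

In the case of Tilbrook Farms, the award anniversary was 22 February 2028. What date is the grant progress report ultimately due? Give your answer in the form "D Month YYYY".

21 April 2028

Moving 2 months forward from 22 February 2028 on the corresponding day gives 22 April 2028.
22 April 2028 is a Saturday, so it moves to the preceding business day, 21 April 2028 (Friday).
So the filing is due 21 April 2028.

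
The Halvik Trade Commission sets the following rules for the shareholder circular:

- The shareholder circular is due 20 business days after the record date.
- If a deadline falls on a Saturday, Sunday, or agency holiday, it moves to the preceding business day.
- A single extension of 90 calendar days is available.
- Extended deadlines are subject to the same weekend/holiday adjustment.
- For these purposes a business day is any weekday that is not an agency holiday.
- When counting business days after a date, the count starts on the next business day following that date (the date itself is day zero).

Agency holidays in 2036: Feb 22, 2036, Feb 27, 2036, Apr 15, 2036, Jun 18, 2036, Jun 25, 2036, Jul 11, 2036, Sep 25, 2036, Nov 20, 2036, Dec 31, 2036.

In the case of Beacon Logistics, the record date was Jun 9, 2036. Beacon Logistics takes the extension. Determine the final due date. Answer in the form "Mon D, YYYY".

Starting the day after Jun 9, 2036 and counting 20 business days lands on Jul 9, 2036.
Jul 9, 2036 is a Wednesday and not a listed holiday, so it stands.
With the 90-day extension, Jul 9, 2036 becomes Oct 7, 2036.
Since Oct 7, 2036 is a Tuesday and not a holiday, the date is unchanged.
Deadline: Oct 7, 2036.

Oct 7, 2036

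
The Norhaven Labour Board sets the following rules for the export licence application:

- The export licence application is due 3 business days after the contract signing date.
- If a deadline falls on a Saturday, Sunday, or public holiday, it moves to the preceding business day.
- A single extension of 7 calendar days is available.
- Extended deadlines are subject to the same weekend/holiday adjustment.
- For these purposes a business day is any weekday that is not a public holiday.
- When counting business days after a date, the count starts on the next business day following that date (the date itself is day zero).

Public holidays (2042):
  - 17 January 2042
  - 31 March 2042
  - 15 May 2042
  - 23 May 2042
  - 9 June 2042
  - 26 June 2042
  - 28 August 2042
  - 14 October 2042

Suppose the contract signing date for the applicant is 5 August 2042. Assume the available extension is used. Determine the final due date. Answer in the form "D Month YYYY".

Counting 3 business days after 5 August 2042 (skipping weekends and listed holidays) reaches 8 August 2042.
8 August 2042 falls on a Friday, which is a business day, so no adjustment is needed.
Add the 7 calendar-day extension to 8 August 2042: 15 August 2042.
15 August 2042 (Friday) is already a business day.
So the filing is due 15 August 2042.

15 August 2042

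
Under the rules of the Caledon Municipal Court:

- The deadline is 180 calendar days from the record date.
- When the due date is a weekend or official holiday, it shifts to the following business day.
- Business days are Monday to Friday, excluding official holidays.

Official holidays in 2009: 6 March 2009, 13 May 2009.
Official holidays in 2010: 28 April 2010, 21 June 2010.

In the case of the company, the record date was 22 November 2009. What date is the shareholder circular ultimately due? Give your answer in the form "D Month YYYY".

From 22 November 2009, 180 calendar days later is 21 May 2010.
Since 21 May 2010 is a Friday and not a holiday, the date is unchanged.
So the filing is due 21 May 2010.

21 May 2010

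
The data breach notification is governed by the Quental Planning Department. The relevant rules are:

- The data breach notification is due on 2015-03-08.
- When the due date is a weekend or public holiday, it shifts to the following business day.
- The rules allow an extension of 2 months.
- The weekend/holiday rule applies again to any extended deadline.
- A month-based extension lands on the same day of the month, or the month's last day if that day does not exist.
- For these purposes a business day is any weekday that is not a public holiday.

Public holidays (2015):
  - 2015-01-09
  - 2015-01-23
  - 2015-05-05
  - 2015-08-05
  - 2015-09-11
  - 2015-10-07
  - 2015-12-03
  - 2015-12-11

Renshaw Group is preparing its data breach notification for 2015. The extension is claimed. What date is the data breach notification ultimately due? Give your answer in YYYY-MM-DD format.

2015-05-11

Start from the fixed due date, 2015-03-08.
2015-03-08 falls on a Sunday. Rolling to the next business day gives 2015-03-09, a Monday.
Applying the 2 months extension: 2 months after 2015-03-09 is 2015-05-09.
Because 2015-05-09 is a Saturday, the deadline becomes 2015-05-11 (Monday).
So the filing is due 2015-05-11.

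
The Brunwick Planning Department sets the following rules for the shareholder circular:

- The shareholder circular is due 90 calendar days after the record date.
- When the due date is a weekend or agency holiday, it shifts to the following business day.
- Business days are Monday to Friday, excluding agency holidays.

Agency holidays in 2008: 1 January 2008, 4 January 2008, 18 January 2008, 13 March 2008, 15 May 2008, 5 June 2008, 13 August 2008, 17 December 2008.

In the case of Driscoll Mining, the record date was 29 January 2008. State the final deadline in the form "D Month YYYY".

28 April 2008

90 calendar days after 29 January 2008 is 28 April 2008.
28 April 2008 (Monday) is already a business day.
The final due date is 28 April 2008.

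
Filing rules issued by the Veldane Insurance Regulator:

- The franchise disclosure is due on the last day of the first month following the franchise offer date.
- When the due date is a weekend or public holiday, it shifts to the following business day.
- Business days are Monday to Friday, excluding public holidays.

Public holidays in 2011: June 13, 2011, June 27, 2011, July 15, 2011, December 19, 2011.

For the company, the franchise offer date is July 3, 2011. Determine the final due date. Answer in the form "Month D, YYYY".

August 31, 2011

1 month after July 3, 2011 is August 2011; that month ends on August 31, 2011.
August 31, 2011 falls on a Wednesday, which is a business day, so no adjustment is needed.
The final due date is August 31, 2011.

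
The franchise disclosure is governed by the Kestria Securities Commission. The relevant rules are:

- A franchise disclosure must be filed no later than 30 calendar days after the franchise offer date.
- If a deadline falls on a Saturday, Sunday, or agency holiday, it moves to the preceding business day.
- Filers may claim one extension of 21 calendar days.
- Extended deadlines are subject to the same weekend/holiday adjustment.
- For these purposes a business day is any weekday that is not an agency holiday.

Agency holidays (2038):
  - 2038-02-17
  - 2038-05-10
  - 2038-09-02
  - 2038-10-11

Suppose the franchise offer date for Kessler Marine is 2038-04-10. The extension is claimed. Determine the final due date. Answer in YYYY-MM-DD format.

2038-05-28

Trigger date 2038-04-10 + 30 calendar days = 2038-05-10.
Because 2038-05-10 is a listed holiday, the deadline becomes 2038-05-07 (Friday).
The 21-calendar-day extension moves the deadline from 2038-05-07 to 2038-05-28.
2038-05-28 (Friday) is already a business day.
Deadline: 2038-05-28.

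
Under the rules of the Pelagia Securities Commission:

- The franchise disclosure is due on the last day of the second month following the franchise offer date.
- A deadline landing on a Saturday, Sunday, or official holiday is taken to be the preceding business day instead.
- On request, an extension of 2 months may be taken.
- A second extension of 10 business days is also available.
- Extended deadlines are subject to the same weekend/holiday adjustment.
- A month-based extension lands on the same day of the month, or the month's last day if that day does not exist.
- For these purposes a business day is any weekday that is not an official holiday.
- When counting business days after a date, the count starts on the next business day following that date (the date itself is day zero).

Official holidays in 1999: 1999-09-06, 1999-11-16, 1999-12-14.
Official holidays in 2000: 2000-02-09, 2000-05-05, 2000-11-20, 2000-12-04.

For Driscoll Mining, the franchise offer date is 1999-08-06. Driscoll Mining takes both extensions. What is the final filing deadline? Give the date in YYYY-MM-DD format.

2000-01-12

The second month after 1999-08-06 is October 1999, whose last day is 1999-10-31.
1999-10-31 falls on a Sunday. Rolling to the preceding business day gives 1999-10-29, a Friday.
Applying the 2 months extension: 2 months after 1999-10-29 is 1999-12-29.
1999-12-29 falls on a Wednesday, which is a business day, so no adjustment is needed.
Applying the 10-business-day extension: 10 business days after 1999-12-29 is 2000-01-12.
2000-01-12 (Wednesday) is already a business day.
The final due date is 2000-01-12.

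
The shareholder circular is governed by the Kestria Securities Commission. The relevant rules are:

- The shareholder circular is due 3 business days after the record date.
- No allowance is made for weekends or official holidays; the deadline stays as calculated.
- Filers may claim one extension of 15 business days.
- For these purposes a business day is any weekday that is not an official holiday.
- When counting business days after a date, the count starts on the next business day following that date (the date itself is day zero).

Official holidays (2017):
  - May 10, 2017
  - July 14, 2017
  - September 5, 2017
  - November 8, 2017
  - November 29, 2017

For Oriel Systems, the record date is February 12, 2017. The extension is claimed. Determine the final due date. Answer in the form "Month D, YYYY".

3 business days after February 12, 2017, excluding weekends and holidays, is February 15, 2017.
No adjustment is made for weekends or holidays, so February 15, 2017 stands.
Counting 15 further business days from February 15, 2017 reaches March 8, 2017.
No adjustment is made for weekends or holidays, so March 8, 2017 stands.
Final deadline: March 8, 2017.

March 8, 2017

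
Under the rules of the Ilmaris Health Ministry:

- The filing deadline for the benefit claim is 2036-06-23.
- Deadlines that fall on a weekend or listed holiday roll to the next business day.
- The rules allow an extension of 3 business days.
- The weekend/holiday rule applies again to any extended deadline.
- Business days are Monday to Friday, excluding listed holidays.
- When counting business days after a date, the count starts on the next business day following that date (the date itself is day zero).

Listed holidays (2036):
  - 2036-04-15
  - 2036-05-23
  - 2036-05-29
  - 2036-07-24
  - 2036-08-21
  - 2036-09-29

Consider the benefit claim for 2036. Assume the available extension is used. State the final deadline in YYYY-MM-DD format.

The stated deadline is 2036-06-23.
2036-06-23 falls on a Monday, which is a business day, so no adjustment is needed.
Applying the 3-business-day extension: 3 business days after 2036-06-23 is 2036-06-26.
Since 2036-06-26 is a Thursday and not a holiday, the date is unchanged.
Final deadline: 2036-06-26.

2036-06-26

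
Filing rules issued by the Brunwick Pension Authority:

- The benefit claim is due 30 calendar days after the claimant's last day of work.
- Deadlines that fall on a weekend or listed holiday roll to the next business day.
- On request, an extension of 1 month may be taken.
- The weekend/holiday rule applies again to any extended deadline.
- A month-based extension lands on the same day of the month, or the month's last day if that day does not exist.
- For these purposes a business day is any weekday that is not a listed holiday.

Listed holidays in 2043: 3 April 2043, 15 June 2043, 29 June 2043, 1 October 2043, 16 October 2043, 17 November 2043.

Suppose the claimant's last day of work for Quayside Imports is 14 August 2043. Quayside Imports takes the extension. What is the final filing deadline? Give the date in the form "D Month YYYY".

14 October 2043

Adding 30 calendar days to 14 August 2043 gives 13 September 2043.
Because 13 September 2043 is a Sunday, the deadline becomes 14 September 2043 (Monday).
The 1 month extension carries 14 September 2043 to 14 October 2043.
14 October 2043 is a Wednesday and not a listed holiday, so it stands.
So the filing is due 14 October 2043.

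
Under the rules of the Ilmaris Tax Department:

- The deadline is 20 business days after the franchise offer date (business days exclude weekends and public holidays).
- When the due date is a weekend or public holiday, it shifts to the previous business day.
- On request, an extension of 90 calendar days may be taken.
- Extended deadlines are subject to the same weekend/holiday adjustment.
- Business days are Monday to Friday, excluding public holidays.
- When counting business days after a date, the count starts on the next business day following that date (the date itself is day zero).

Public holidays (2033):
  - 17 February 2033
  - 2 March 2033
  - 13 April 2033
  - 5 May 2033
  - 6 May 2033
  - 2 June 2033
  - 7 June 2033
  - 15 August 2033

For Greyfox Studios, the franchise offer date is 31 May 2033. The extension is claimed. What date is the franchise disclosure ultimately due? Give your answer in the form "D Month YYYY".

Counting 20 business days after 31 May 2033 (skipping weekends and listed holidays) reaches 30 June 2033.
Since 30 June 2033 is a Thursday and not a holiday, the date is unchanged.
The 90-calendar-day extension moves the deadline from 30 June 2033 to 28 September 2033.
28 September 2033 falls on a Wednesday, which is a business day, so no adjustment is needed.
The final due date is 28 September 2033.

28 September 2033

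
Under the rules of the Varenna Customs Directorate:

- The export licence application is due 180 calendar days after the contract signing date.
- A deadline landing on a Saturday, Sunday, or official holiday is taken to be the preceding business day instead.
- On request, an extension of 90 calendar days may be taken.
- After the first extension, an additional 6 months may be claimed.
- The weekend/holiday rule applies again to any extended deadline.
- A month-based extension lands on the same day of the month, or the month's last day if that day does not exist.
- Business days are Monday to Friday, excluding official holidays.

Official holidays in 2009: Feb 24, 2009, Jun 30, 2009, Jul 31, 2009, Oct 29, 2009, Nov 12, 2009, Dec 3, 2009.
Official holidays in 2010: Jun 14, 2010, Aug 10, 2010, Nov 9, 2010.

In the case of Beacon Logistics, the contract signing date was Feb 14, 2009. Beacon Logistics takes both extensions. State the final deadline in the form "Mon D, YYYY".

May 11, 2010

Adding 180 calendar days to Feb 14, 2009 gives Aug 13, 2009.
Since Aug 13, 2009 is a Thursday and not a holiday, the date is unchanged.
Applying the 90-calendar-day extension: Aug 13, 2009 + 90 days = Nov 11, 2009.
Nov 11, 2009 is a Wednesday and not a listed holiday, so it stands.
Add 6 months to Nov 11, 2009: May 11, 2010.
May 11, 2010 is a Tuesday and not a listed holiday, so it stands.
So the filing is due May 11, 2010.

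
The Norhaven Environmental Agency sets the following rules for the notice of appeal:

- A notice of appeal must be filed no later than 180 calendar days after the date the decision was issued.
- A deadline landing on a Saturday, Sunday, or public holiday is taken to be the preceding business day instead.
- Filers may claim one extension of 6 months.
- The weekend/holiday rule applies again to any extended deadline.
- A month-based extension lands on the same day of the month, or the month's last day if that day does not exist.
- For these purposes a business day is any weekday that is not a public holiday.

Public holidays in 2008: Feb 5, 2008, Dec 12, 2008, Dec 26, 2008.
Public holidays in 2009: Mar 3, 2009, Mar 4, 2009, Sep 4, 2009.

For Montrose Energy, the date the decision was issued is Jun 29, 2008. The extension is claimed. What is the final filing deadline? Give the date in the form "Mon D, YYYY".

Jun 25, 2009

Adding 180 calendar days to Jun 29, 2008 gives Dec 26, 2008.
Dec 26, 2008 falls on a listed holiday. Rolling to the preceding business day gives Dec 25, 2008, a Thursday.
The 6 months extension carries Dec 25, 2008 to Jun 25, 2009.
Jun 25, 2009 (Thursday) is already a business day.
So the filing is due Jun 25, 2009.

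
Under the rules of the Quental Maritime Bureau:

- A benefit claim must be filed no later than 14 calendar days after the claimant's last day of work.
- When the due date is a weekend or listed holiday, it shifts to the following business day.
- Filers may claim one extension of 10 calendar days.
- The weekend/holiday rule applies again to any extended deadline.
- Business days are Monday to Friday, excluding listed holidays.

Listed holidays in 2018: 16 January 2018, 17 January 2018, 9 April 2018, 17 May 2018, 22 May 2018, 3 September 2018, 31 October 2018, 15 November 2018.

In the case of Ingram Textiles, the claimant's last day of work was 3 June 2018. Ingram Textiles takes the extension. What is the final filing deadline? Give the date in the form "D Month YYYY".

28 June 2018

Adding 14 calendar days to 3 June 2018 gives 17 June 2018.
17 June 2018 falls on a Sunday. Rolling to the next business day gives 18 June 2018, a Monday.
Add the 10 calendar-day extension to 18 June 2018: 28 June 2018.
28 June 2018 falls on a Thursday, which is a business day, so no adjustment is needed.
The final due date is 28 June 2018.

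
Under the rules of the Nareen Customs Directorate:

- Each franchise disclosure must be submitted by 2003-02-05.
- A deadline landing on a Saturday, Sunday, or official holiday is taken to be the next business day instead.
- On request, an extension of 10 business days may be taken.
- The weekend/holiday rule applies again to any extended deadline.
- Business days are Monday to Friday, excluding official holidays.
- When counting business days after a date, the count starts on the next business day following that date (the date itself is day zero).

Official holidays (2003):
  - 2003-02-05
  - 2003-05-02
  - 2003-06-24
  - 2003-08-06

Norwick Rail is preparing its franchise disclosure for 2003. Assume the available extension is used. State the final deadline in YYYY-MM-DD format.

2003-02-20

The stated deadline is 2003-02-05.
2003-02-05 is a listed holiday; the next business day is 2003-02-06 (Thursday).
Applying the 10-business-day extension: 10 business days after 2003-02-06 is 2003-02-20.
Since 2003-02-20 is a Thursday and not a holiday, the date is unchanged.
The final due date is 2003-02-20.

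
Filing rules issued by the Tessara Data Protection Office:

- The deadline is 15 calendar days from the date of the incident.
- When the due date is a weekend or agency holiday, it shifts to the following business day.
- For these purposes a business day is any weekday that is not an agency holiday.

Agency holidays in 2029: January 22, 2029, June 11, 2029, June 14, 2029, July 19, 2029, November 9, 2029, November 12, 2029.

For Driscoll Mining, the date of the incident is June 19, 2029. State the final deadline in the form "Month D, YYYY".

July 4, 2029

Adding 15 calendar days to June 19, 2029 gives July 4, 2029.
July 4, 2029 (Wednesday) is already a business day.
The final due date is July 4, 2029.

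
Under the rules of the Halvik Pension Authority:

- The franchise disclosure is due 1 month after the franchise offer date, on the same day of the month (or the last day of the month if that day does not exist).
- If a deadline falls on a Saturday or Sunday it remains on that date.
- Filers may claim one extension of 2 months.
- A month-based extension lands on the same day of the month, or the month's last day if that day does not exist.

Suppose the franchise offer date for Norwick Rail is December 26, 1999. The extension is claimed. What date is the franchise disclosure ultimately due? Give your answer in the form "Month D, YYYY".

March 26, 2000

1 month after December 26, 1999, on the same day of the month, is January 26, 2000.
January 26, 2000 is a Wednesday; no weekend or holiday adjustment applies.
Applying the 2 months extension: 2 months after January 26, 2000 is March 26, 2000.
No adjustment is made for weekends or holidays, so March 26, 2000 stands.
The final due date is March 26, 2000.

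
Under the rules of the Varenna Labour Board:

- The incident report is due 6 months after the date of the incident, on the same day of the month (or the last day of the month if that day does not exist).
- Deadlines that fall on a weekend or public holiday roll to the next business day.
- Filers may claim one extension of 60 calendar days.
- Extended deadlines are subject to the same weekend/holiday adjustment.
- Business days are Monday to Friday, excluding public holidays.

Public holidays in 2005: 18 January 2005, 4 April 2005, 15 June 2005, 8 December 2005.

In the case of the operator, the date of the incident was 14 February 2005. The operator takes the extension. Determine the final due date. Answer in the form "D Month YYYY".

6 months after 14 February 2005, on the same day of the month, is 14 August 2005.
14 August 2005 is a Sunday; the next business day is 15 August 2005 (Monday).
With the 60-day extension, 15 August 2005 becomes 14 October 2005.
14 October 2005 is a Friday and not a listed holiday, so it stands.
The final due date is 14 October 2005.

14 October 2005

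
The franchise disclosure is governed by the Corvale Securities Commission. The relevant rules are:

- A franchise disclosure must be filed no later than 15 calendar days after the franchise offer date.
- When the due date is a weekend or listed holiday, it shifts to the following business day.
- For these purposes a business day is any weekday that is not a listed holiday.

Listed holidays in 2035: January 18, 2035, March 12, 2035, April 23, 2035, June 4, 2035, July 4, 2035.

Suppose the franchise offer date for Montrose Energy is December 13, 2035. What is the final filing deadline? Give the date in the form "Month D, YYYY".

Trigger date December 13, 2035 + 15 calendar days = December 28, 2035.
Since December 28, 2035 is a Friday and not a holiday, the date is unchanged.
The final due date is December 28, 2035.

December 28, 2035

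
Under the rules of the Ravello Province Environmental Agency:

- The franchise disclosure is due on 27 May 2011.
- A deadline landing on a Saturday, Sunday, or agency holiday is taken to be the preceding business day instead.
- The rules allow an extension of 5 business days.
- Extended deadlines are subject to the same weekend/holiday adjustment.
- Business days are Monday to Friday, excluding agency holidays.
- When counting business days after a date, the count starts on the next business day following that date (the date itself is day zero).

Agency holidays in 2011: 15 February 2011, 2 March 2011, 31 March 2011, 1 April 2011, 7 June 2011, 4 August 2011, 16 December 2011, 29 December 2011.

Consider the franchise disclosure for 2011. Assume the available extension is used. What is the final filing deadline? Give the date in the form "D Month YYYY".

The statutory due date is 27 May 2011.
27 May 2011 falls on a Friday, which is a business day, so no adjustment is needed.
The 5-business-day extension runs from 27 May 2011 to 3 June 2011.
3 June 2011 falls on a Friday, which is a business day, so no adjustment is needed.
Final deadline: 3 June 2011.

3 June 2011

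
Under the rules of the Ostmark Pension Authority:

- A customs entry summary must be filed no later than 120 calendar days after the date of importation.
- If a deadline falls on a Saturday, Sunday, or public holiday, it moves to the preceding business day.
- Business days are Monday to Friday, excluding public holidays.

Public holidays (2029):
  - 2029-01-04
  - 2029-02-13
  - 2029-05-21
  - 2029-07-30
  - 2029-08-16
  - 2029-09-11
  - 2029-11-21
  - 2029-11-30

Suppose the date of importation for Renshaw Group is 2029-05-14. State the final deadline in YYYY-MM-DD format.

Trigger date 2029-05-14 + 120 calendar days = 2029-09-11.
Because 2029-09-11 is a listed holiday, the deadline becomes 2029-09-10 (Monday).
Final deadline: 2029-09-10.

2029-09-10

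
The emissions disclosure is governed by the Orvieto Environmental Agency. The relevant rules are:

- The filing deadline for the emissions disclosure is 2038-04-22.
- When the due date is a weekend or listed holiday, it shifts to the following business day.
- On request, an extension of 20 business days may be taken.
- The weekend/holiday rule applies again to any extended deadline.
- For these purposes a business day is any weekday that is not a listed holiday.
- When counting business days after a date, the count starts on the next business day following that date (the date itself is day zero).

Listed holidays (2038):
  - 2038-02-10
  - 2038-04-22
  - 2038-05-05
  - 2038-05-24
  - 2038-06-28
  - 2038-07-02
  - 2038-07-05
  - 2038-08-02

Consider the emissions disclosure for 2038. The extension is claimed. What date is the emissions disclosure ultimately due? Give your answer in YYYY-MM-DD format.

2038-05-25

The stated deadline is 2038-04-22.
2038-04-22 is a listed holiday, so it moves to the next business day, 2038-04-23 (Friday).
Applying the 20-business-day extension: 20 business days after 2038-04-23 is 2038-05-25.
2038-05-25 (Tuesday) is already a business day.
Final deadline: 2038-05-25.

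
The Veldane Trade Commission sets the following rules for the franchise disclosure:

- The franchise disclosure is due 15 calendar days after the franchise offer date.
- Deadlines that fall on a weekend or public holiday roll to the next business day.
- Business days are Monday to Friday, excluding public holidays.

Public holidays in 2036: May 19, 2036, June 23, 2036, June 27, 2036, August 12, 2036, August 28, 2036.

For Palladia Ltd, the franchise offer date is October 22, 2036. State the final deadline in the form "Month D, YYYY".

November 6, 2036

Adding 15 calendar days to October 22, 2036 gives November 6, 2036.
November 6, 2036 is a Thursday and not a listed holiday, so it stands.
Deadline: November 6, 2036.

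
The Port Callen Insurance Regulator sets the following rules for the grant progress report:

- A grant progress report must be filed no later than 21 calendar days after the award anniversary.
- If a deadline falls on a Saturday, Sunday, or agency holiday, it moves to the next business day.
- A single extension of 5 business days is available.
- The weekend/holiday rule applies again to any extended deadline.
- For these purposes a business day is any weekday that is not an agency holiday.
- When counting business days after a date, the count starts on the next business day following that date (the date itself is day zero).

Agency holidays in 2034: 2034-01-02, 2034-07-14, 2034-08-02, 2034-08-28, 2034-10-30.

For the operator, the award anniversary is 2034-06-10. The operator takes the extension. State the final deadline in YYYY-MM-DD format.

Trigger date 2034-06-10 + 21 calendar days = 2034-07-01.
2034-07-01 falls on a Saturday. Rolling to the next business day gives 2034-07-03, a Monday.
Applying the 5-business-day extension: 5 business days after 2034-07-03 is 2034-07-10.
Since 2034-07-10 is a Monday and not a holiday, the date is unchanged.
Final deadline: 2034-07-10.

2034-07-10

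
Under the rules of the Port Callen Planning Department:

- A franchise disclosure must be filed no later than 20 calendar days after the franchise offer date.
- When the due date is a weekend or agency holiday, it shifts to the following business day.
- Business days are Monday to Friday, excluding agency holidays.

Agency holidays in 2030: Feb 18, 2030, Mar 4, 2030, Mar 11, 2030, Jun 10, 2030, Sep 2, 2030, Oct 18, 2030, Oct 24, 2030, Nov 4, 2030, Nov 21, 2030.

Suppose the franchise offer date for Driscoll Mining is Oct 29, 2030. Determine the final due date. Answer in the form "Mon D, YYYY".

Nov 18, 2030

From Oct 29, 2030, 20 calendar days later is Nov 18, 2030.
Nov 18, 2030 falls on a Monday, which is a business day, so no adjustment is needed.
The final due date is Nov 18, 2030.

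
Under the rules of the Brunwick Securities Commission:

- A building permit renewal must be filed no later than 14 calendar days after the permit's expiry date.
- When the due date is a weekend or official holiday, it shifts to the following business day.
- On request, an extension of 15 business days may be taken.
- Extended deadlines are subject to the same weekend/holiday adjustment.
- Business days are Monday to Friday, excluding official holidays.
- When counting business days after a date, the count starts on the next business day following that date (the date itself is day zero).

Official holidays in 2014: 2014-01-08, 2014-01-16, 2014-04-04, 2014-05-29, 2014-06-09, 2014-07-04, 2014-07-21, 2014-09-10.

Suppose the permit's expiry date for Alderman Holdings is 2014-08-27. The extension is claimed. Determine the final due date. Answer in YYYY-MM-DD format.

2014-10-02

Trigger date 2014-08-27 + 14 calendar days = 2014-09-10.
2014-09-10 falls on a listed holiday. Rolling to the next business day gives 2014-09-11, a Thursday.
Counting 15 further business days from 2014-09-11 reaches 2014-10-02.
2014-10-02 falls on a Thursday, which is a business day, so no adjustment is needed.
So the filing is due 2014-10-02.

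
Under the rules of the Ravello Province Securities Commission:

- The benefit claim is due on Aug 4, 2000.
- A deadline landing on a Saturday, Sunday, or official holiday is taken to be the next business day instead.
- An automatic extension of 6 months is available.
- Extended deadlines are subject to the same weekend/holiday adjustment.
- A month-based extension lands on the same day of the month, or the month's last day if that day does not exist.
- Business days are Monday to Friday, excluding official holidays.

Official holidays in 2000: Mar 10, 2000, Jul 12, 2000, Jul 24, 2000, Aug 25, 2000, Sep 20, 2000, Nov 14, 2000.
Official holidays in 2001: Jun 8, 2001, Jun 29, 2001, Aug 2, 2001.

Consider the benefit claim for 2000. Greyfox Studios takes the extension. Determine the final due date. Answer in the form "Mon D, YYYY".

The stated deadline is Aug 4, 2000.
Aug 4, 2000 is a Friday and not a listed holiday, so it stands.
Applying the 6 months extension: 6 months after Aug 4, 2000 is Feb 4, 2001.
Feb 4, 2001 falls on a Sunday. Rolling to the next business day gives Feb 5, 2001, a Monday.
So the filing is due Feb 5, 2001.

Feb 5, 2001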